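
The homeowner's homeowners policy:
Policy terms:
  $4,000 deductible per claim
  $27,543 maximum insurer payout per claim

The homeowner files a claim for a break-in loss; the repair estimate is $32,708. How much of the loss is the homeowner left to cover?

Subtract the deductible: $32,708 − $4,000 = $28,708.
Since $28,708 > $27,543, the payout is capped at $27,543.
Out of pocket: $32,708 − $27,543 = $5,165.

$5,165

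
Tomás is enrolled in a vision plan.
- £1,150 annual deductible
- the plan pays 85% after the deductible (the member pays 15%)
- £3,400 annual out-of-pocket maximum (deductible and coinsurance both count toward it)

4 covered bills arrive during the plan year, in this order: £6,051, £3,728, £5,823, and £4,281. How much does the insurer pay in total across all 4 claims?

£16,483

#1 (£6,051): £1,150 to deductible, leaving £4,901; member's 15% is £735.15. Member owes £1,885.15 (running OOP £1,885.15). Plan pays £6,051 − £1,885.15 = £4,165.85.
#2 (£3,728): 15% coinsurance on £3,728 = £559.20. Cost to member: £559.20. OOP to date £2,444.35. Insurer: £3,728 − £559.20 = £3,168.80.
#3 (£5,823): deductible met; 15% of £5,823 = £873.45. Member pays £873.45; OOP now £3,317.80. Insurer: £5,823 − £873.45 = £4,949.55.
#4 (£4,281): deductible met; 15% of £4,281 = £642.15. Adding that to £3,317.80 gives £3,959.95, past the £3,400 cap; member pays only £3,400 − £3,317.80 = £82.20. Plan pays £4,281 − £82.20 = £4,198.80.
Insurer total = bills − member's total = £19,883 − £3,400 = £16,483.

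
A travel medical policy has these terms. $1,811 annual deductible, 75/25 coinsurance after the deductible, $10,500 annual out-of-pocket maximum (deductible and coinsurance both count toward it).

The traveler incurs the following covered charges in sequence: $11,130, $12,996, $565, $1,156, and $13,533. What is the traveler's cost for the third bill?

Claim 1 ($11,130): $1,811 finishes the deductible; $9,319 goes to coinsurance; 25% of $9,319 = $2,329.75. Traveler pays $4,140.75; OOP now $4,140.75.
Claim 2 ($12,996): deductible met; 25% of $12,996 = $3,249. Cost to traveler: $3,249. OOP to date $7,389.75.
Claim 3 ($565): 25% coinsurance on $565 = $141.25. Traveler pays $141.25; OOP now $7,531.

$141.25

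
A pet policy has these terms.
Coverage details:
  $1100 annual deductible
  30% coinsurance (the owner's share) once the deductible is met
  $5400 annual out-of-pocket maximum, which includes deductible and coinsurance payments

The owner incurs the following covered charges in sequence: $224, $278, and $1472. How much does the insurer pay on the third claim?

$611.80

Claim 1 ($224): all of it applies to the deductible. Owner owes $224 (running OOP $224). Plan pays $224 − $224 = $0.
Claim 2 ($278): fully absorbed by the deductible. Owner owes $278 (running OOP $502). Insurer: $278 − $278 = $0.
Claim 3 ($1472): $598 finishes the deductible; $874 goes to coinsurance; owner's 30% is $262.20. Owner pays $860.20; OOP now $1362.20. Plan pays $1472 − $860.20 = $611.80.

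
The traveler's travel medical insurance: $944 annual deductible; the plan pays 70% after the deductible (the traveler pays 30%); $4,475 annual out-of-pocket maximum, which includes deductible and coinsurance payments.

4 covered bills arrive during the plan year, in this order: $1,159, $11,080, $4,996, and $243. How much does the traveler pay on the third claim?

Claim 1 ($1,159): $944 to deductible, leaving $215; coinsurance $215 × 30% = $64.50. Cost to traveler: $1,008.50. OOP to date $1,008.50.
Claim 2 ($11,080): deductible met; 30% of $11,080 = $3,324. Traveler pays $3,324; OOP now $4,332.50.
Claim 3 ($4,996): 30% coinsurance on $4,996 = $1,498.80. Adding that to $4,332.50 gives $5,831.30, past the $4,475 cap; traveler pays only $4,475 − $4,332.50 = $142.50.

$142.50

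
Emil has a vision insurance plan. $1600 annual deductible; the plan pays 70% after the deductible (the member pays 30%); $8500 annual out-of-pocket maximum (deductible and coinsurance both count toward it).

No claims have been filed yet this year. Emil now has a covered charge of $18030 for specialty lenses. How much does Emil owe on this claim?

$6529

The full $1600 deductible is still open; $1600 of this bill applies to it.
That leaves $18030 − $1600 = $16430 for coinsurance.
30% of $16430 = $4929 falls to the member.
Member responsibility before any cap: $1600 + $4929 = $6529.
Year-to-date out-of-pocket becomes $0 + $6529 = $6529, still under the $8500 maximum, so no cap applies.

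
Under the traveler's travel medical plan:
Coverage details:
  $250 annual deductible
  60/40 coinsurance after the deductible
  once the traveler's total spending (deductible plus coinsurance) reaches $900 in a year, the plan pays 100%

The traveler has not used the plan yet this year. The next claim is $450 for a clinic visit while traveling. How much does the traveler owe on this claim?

$330

Nothing has been paid toward the $250 deductible, so the first $250 of this charge is applied there.
After the $250 deductible portion, $450 − $250 = $200 is subject to coinsurance.
Coinsurance: $200 × 40% = $80.
So the traveler owes $250 + $80 = $330 before any cap.
Total out-of-pocket so far would be $0 + $330 = $330, below the $900 cap — no reduction.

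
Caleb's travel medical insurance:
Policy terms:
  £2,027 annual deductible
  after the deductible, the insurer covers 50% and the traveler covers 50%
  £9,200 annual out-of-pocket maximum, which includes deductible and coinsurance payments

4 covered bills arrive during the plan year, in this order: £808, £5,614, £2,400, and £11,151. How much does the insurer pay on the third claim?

Claim 1 (£808): fully absorbed by the deductible. Traveler owes £808 (running OOP £808). Plan pays £808 − £808 = £0.
Claim 2 (£5,614): £1,219 finishes the deductible; £4,395 goes to coinsurance; coinsurance £4,395 × 50% = £2,197.50. Cost to traveler: £3,416.50. OOP to date £4,224.50. Plan pays £5,614 − £3,416.50 = £2,197.50.
Claim 3 (£2,400): deductible met; 50% of £2,400 = £1,200. Traveler pays £1,200; OOP now £5,424.50. Insurer: £2,400 − £1,200 = £1,200.

£1,200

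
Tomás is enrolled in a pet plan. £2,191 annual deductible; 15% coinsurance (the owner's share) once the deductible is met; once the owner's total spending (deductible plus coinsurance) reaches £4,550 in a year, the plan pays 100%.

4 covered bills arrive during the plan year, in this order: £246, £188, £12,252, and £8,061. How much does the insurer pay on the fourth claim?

£7,276.25

Bill 1, £246: fully absorbed by the deductible. Owner pays £246; OOP now £246. Plan pays £246 − £246 = £0.
Bill 2, £188: all of it applies to the deductible. Owner pays £188; OOP now £434. Plan pays £188 − £188 = £0.
Bill 3, £12,252: £1,757 finishes the deductible; £10,495 goes to coinsurance; owner's 15% is £1,574.25. Owner owes £3,331.25 (running OOP £3,765.25). Plan pays £12,252 − £3,331.25 = £8,920.75.
Bill 4, £8,061: deductible met; 15% of £8,061 = £1,209.15. Adding that to £3,765.25 gives £4,974.40, past the £4,550 cap; owner pays only £4,550 − £3,765.25 = £784.75. Insurer: £8,061 − £784.75 = £7,276.25.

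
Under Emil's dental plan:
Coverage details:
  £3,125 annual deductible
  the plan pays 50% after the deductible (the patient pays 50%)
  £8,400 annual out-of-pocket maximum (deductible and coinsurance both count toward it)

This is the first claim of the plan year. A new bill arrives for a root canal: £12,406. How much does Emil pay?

The full £3,125 deductible is still open; £3,125 of this bill applies to it.
The remaining £9,281 (= £12,406 − £3,125) moves to coinsurance.
50% of £9,281 = £4,640.50 falls to the patient.
So the patient owes £3,125 + £4,640.50 = £7,765.50 before any cap.
Year-to-date out-of-pocket becomes £0 + £7,765.50 = £7,765.50, still under the £8,400 maximum, so no cap applies.

£7,765.50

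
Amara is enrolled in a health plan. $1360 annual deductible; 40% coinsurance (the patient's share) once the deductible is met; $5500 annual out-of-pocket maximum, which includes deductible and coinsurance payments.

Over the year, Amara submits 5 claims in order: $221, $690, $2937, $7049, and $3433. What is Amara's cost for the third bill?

Claim 1 ($221): fully absorbed by the deductible. Patient pays $221; OOP now $221.
Claim 2 ($690): all of it applies to the deductible. Cost to patient: $690. OOP to date $911.
Claim 3 ($2937): $449 to deductible, leaving $2488; 40% of $2488 = $995.20. Patient owes $1444.20 (running OOP $2355.20).

$1444.20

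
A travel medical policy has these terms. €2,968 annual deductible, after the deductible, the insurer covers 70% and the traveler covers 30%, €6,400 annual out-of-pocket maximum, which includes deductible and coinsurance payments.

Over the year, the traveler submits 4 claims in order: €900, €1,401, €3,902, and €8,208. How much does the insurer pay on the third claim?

Claim 1 — €900: entire amount goes to the deductible. Traveler pays €900; OOP now €900. Insurer: €900 − €900 = €0.
Claim 2 — €1,401: fully absorbed by the deductible. Traveler owes €1,401 (running OOP €2,301). Plan pays €1,401 − €1,401 = €0.
Claim 3 — €3,902: €667 finishes the deductible; €3,235 goes to coinsurance; traveler's 30% is €970.50. Cost to traveler: €1,637.50. OOP to date €3,938.50. Plan pays €3,902 − €1,637.50 = €2,264.50.

€2,264.50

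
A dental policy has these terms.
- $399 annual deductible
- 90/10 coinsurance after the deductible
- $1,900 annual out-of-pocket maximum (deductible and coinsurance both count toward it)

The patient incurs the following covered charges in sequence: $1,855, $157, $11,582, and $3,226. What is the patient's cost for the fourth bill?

$181.50

Claim 1 ($1,855): $399 to deductible, leaving $1,456; coinsurance $1,456 × 10% = $145.60. Patient pays $544.60; OOP now $544.60.
Claim 2 ($157): deductible met; 10% of $157 = $15.70. Patient owes $15.70 (running OOP $560.30).
Claim 3 ($11,582): 10% coinsurance on $11,582 = $1,158.20. Patient owes $1,158.20 (running OOP $1,718.50).
Claim 4 ($3,226): deductible already satisfied, so patient's share is 10% × $3,226 = $322.60. OOP would hit $2,041.10 > $1,900, so the cap limits the patient to $1,900 − $1,718.50 = $181.50.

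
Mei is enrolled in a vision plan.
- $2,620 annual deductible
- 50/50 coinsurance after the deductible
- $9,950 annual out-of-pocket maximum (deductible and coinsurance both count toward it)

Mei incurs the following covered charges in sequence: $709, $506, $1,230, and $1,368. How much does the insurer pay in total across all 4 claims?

$596.50

Bill 1, $709: all of it applies to the deductible. Member pays $709; OOP now $709. Insurer: $709 − $709 = $0.
Bill 2, $506: fully absorbed by the deductible. Member owes $506 (running OOP $1,215). Insurer: $506 − $506 = $0.
Bill 3, $1,230: entire amount goes to the deductible. Member owes $1,230 (running OOP $2,445). Plan pays $1,230 − $1,230 = $0.
Bill 4, $1,368: $175 finishes the deductible; $1,193 goes to coinsurance; 50% of $1,193 = $596.50. Member owes $771.50 (running OOP $3,216.50). Plan pays $1,368 − $771.50 = $596.50.
Insurer total = bills − member's total = $3,813 − $3,216.50 = $596.50.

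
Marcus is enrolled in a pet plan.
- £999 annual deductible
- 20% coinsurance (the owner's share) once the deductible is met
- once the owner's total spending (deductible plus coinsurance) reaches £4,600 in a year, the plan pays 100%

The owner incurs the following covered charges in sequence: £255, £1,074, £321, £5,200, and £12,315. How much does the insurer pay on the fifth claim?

£9,884.20

Bill 1, £255: fully absorbed by the deductible. Owner owes £255 (running OOP £255). Plan pays £255 − £255 = £0.
Bill 2, £1,074: deductible takes £744, £330 remains; coinsurance £330 × 20% = £66. Owner owes £810 (running OOP £1,065). Plan pays £1,074 − £810 = £264.
Bill 3, £321: deductible met; 20% of £321 = £64.20. Owner pays £64.20; OOP now £1,129.20. Insurer: £321 − £64.20 = £256.80.
Bill 4, £5,200: 20% coinsurance on £5,200 = £1,040. Owner pays £1,040; OOP now £2,169.20. Insurer: £5,200 − £1,040 = £4,160.
Bill 5, £12,315: deductible already satisfied, so owner's share is 20% × £12,315 = £2,463. Adding that to £2,169.20 gives £4,632.20, past the £4,600 cap; owner pays only £4,600 − £2,169.20 = £2,430.80. Plan pays £12,315 − £2,430.80 = £9,884.20.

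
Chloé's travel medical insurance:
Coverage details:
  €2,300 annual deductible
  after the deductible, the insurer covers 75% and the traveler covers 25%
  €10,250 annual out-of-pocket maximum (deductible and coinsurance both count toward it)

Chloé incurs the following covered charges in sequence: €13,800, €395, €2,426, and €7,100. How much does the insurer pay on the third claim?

Bill 1, €13,800: €2,300 finishes the deductible; €11,500 goes to coinsurance; 25% of €11,500 = €2,875. Cost to traveler: €5,175. OOP to date €5,175. Insurer: €13,800 − €5,175 = €8,625.
Bill 2, €395: 25% coinsurance on €395 = €98.75. Traveler owes €98.75 (running OOP €5,273.75). Insurer: €395 − €98.75 = €296.25.
Bill 3, €2,426: deductible met; 25% of €2,426 = €606.50. Traveler pays €606.50; OOP now €5,880.25. Plan pays €2,426 − €606.50 = €1,819.50.

€1,819.50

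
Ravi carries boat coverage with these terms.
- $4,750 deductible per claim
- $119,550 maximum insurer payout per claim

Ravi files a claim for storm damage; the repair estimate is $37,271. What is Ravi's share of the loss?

Less the $4,750 deductible: $37,271 − $4,750 = $32,521.
$32,521 is within the $119,550 limit, so the insurer pays $32,521.
The owner bears the rest of the original loss: $37,271 − $32,521 = $4,750.

$4,750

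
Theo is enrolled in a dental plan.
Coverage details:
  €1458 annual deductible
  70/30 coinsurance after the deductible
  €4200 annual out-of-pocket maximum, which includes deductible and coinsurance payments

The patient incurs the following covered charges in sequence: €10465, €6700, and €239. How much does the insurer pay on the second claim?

€6660.10

Claim 1 (€10465): €1458 finishes the deductible; €9007 goes to coinsurance; patient's 30% is €2702.10. Patient owes €4160.10 (running OOP €4160.10). Insurer: €10465 − €4160.10 = €6304.90.
Claim 2 (€6700): deductible already satisfied, so patient's share is 30% × €6700 = €2010. That would push OOP to €6170.10, over the €4200 cap, so patient pays €4200 − €4160.10 = €39.90. Insurer: €6700 − €39.90 = €6660.10.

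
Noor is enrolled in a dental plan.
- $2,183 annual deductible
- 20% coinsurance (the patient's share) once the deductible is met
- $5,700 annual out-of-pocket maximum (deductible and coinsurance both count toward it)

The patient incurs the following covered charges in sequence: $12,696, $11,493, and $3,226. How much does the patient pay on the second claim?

#1 ($12,696): $2,183 finishes the deductible; $10,513 goes to coinsurance; 20% of $10,513 = $2,102.60. Patient pays $4,285.60; OOP now $4,285.60.
#2 ($11,493): 20% coinsurance on $11,493 = $2,298.60. Adding that to $4,285.60 gives $6,584.20, past the $5,700 cap; patient pays only $5,700 − $4,285.60 = $1,414.40.

$1,414.40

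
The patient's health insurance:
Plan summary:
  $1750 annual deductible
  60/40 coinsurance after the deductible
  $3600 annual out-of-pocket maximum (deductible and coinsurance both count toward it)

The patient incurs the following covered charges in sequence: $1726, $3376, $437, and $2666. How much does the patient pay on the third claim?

#1 ($1726): all of it applies to the deductible. Patient owes $1726 (running OOP $1726).
#2 ($3376): deductible takes $24, $3352 remains; coinsurance $3352 × 40% = $1340.80. Patient owes $1364.80 (running OOP $3090.80).
#3 ($437): deductible already satisfied, so patient's share is 40% × $437 = $174.80. Patient owes $174.80 (running OOP $3265.60).

$174.80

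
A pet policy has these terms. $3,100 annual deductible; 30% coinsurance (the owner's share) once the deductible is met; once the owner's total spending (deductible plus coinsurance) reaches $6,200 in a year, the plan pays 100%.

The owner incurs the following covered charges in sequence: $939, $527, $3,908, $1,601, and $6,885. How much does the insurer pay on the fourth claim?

Claim 1 — $939: fully absorbed by the deductible. Owner pays $939; OOP now $939. Plan pays $939 − $939 = $0.
Claim 2 — $527: entire amount goes to the deductible. Cost to owner: $527. OOP to date $1,466. Insurer: $527 − $527 = $0.
Claim 3 — $3,908: deductible takes $1,634, $2,274 remains; coinsurance $2,274 × 30% = $682.20. Owner owes $2,316.20 (running OOP $3,782.20). Insurer: $3,908 − $2,316.20 = $1,591.80.
Claim 4 — $1,601: deductible met; 30% of $1,601 = $480.30. Owner pays $480.30; OOP now $4,262.50. Plan pays $1,601 − $480.30 = $1,120.70.

$1,120.70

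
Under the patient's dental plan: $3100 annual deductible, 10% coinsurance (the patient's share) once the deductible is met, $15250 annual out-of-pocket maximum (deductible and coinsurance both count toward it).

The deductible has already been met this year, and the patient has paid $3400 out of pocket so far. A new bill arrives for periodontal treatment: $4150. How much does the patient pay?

$415

With the deductible met, the entire $4150 is subject to coinsurance.
10% of $4150 = $415 falls to the patient.
Cumulative spending $3400 + $415 = $3815 stays under the $15250 maximum.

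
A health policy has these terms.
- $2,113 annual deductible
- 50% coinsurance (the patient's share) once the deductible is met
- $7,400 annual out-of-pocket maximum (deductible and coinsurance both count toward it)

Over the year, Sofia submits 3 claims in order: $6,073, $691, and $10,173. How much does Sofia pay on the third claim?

Claim 1 — $6,073: $2,113 finishes the deductible; $3,960 goes to coinsurance; 50% of $3,960 = $1,980. Patient pays $4,093; OOP now $4,093.
Claim 2 — $691: deductible met; 50% of $691 = $345.50. Cost to patient: $345.50. OOP to date $4,438.50.
Claim 3 — $10,173: deductible already satisfied, so patient's share is 50% × $10,173 = $5,086.50. Adding that to $4,438.50 gives $9,525, past the $7,400 cap; patient pays only $7,400 − $4,438.50 = $2,961.50.

$2,961.50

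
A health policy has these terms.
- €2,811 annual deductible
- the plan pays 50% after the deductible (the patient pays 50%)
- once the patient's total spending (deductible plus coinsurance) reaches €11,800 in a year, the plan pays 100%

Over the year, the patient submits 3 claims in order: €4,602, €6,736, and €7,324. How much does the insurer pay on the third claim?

#1 (€4,602): €2,811 to deductible, leaving €1,791; coinsurance €1,791 × 50% = €895.50. Cost to patient: €3,706.50. OOP to date €3,706.50. Plan pays €4,602 − €3,706.50 = €895.50.
#2 (€6,736): 50% coinsurance on €6,736 = €3,368. Patient pays €3,368; OOP now €7,074.50. Insurer: €6,736 − €3,368 = €3,368.
#3 (€7,324): deductible met; 50% of €7,324 = €3,662. Cost to patient: €3,662. OOP to date €10,736.50. Insurer: €7,324 − €3,662 = €3,662.

€3,662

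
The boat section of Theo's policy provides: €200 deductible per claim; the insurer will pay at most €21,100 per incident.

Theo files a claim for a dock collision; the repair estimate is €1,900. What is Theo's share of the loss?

€200

Subtract the deductible: €1,900 − €200 = €1,700.
€1,700 is within the €21,100 limit, so the insurer pays €1,700.
Out of pocket: €1,900 − €1,700 = €200.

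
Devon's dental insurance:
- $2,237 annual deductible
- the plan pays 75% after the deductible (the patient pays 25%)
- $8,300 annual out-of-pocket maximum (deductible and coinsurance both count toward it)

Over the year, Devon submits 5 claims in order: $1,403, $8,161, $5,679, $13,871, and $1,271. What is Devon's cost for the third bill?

Claim 1 — $1,403: all of it applies to the deductible. Cost to patient: $1,403. OOP to date $1,403.
Claim 2 — $8,161: $834 finishes the deductible; $7,327 goes to coinsurance; coinsurance $7,327 × 25% = $1,831.75. Cost to patient: $2,665.75. OOP to date $4,068.75.
Claim 3 — $5,679: deductible already satisfied, so patient's share is 25% × $5,679 = $1,419.75. Cost to patient: $1,419.75. OOP to date $5,488.50.

$1,419.75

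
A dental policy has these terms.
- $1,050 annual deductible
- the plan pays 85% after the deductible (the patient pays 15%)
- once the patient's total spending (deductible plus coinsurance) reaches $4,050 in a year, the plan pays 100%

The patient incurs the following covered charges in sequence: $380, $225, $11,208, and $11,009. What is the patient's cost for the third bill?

#1 ($380): entire amount goes to the deductible. Cost to patient: $380. OOP to date $380.
#2 ($225): fully absorbed by the deductible. Patient pays $225; OOP now $605.
#3 ($11,208): $445 to deductible, leaving $10,763; coinsurance $10,763 × 15% = $1,614.45. Patient owes $2,059.45 (running OOP $2,664.45).

$2,059.45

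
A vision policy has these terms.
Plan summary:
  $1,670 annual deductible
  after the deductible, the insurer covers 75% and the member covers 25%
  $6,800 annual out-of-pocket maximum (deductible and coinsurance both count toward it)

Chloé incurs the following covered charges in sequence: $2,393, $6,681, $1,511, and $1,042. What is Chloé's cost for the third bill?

$377.75

Claim 1 — $2,393: $1,670 finishes the deductible; $723 goes to coinsurance; coinsurance $723 × 25% = $180.75. Member pays $1,850.75; OOP now $1,850.75.
Claim 2 — $6,681: 25% coinsurance on $6,681 = $1,670.25. Member pays $1,670.25; OOP now $3,521.
Claim 3 — $1,511: deductible already satisfied, so member's share is 25% × $1,511 = $377.75. Member pays $377.75; OOP now $3,898.75.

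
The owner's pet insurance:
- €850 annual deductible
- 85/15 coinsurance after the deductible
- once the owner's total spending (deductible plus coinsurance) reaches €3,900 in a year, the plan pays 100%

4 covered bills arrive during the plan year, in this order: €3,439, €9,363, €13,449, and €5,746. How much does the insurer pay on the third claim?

€12,191.80

Bill 1, €3,439: deductible takes €850, €2,589 remains; owner's 15% is €388.35. Cost to owner: €1,238.35. OOP to date €1,238.35. Plan pays €3,439 − €1,238.35 = €2,200.65.
Bill 2, €9,363: 15% coinsurance on €9,363 = €1,404.45. Owner owes €1,404.45 (running OOP €2,642.80). Plan pays €9,363 − €1,404.45 = €7,958.55.
Bill 3, €13,449: deductible already satisfied, so owner's share is 15% × €13,449 = €2,017.35. That would push OOP to €4,660.15, over the €3,900 cap, so owner pays €3,900 − €2,642.80 = €1,257.20. Insurer: €13,449 − €1,257.20 = €12,191.80.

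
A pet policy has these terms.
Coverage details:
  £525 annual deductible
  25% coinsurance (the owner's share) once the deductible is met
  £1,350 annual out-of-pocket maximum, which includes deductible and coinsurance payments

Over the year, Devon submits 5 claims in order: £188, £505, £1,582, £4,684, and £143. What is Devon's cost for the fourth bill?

£387.50

#1 (£188): entire amount goes to the deductible. Cost to owner: £188. OOP to date £188.
#2 (£505): £337 to deductible, leaving £168; owner's 25% is £42. Owner pays £379; OOP now £567.
#3 (£1,582): 25% coinsurance on £1,582 = £395.50. Cost to owner: £395.50. OOP to date £962.50.
#4 (£4,684): 25% coinsurance on £4,684 = £1,171. OOP would hit £2,133.50 > £1,350, so the cap limits the owner to £1,350 − £962.50 = £387.50.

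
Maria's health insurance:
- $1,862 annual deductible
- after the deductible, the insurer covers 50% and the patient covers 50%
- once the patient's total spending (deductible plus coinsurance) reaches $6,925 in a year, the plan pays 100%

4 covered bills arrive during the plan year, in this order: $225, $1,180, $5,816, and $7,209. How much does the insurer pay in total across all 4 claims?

Claim 1 — $225: entire amount goes to the deductible. Patient pays $225; OOP now $225. Insurer: $225 − $225 = $0.
Claim 2 — $1,180: all of it applies to the deductible. Patient pays $1,180; OOP now $1,405. Plan pays $1,180 − $1,180 = $0.
Claim 3 — $5,816: $457 to deductible, leaving $5,359; coinsurance $5,359 × 50% = $2,679.50. Cost to patient: $3,136.50. OOP to date $4,541.50. Insurer: $5,816 − $3,136.50 = $2,679.50.
Claim 4 — $7,209: 50% coinsurance on $7,209 = $3,604.50. Adding that to $4,541.50 gives $8,146, past the $6,925 cap; patient pays only $6,925 − $4,541.50 = $2,383.50. Plan pays $7,209 − $2,383.50 = $4,825.50.
Insurer total = bills − patient's total = $14,430 − $6,925 = $7,505.

$7,505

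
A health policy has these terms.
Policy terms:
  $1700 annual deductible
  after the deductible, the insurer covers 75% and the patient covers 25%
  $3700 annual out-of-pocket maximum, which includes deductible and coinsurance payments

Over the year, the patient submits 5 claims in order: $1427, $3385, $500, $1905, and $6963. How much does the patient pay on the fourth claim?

$476.25

Claim 1 ($1427): all of it applies to the deductible. Patient pays $1427; OOP now $1427.
Claim 2 ($3385): $273 finishes the deductible; $3112 goes to coinsurance; coinsurance $3112 × 25% = $778. Cost to patient: $1051. OOP to date $2478.
Claim 3 ($500): 25% coinsurance on $500 = $125. Patient owes $125 (running OOP $2603).
Claim 4 ($1905): 25% coinsurance on $1905 = $476.25. Patient owes $476.25 (running OOP $3079.25).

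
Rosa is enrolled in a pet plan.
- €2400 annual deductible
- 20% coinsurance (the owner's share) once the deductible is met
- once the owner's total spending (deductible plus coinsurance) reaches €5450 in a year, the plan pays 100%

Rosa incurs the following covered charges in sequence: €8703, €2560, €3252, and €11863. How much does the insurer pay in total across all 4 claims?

€20928

Claim 1 — €8703: €2400 finishes the deductible; €6303 goes to coinsurance; owner's 20% is €1260.60. Owner owes €3660.60 (running OOP €3660.60). Insurer: €8703 − €3660.60 = €5042.40.
Claim 2 — €2560: deductible met; 20% of €2560 = €512. Owner pays €512; OOP now €4172.60. Plan pays €2560 − €512 = €2048.
Claim 3 — €3252: 20% coinsurance on €3252 = €650.40. Cost to owner: €650.40. OOP to date €4823. Plan pays €3252 − €650.40 = €2601.60.
Claim 4 — €11863: 20% coinsurance on €11863 = €2372.60. OOP would hit €7195.60 > €5450, so the cap limits the owner to €5450 − €4823 = €627. Insurer: €11863 − €627 = €11236.
Insurer total = bills − owner's total = €26378 − €5450 = €20928.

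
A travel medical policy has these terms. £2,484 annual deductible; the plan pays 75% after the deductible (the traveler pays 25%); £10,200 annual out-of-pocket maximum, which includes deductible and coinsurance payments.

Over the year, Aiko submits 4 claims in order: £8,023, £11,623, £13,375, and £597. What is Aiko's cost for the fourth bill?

Claim 1 — £8,023: deductible takes £2,484, £5,539 remains; coinsurance £5,539 × 25% = £1,384.75. Cost to traveler: £3,868.75. OOP to date £3,868.75.
Claim 2 — £11,623: 25% coinsurance on £11,623 = £2,905.75. Cost to traveler: £2,905.75. OOP to date £6,774.50.
Claim 3 — £13,375: deductible already satisfied, so traveler's share is 25% × £13,375 = £3,343.75. Traveler owes £3,343.75 (running OOP £10,118.25).
Claim 4 — £597: deductible already satisfied, so traveler's share is 25% × £597 = £149.25. That would push OOP to £10,267.50, over the £10,200 cap, so traveler pays £10,200 − £10,118.25 = £81.75.

£81.75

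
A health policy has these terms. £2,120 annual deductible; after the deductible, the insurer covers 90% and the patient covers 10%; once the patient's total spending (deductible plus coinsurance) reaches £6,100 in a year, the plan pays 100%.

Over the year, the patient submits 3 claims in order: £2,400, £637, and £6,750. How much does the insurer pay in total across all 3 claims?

Bill 1, £2,400: £2,120 to deductible, leaving £280; 10% of £280 = £28. Patient owes £2,148 (running OOP £2,148). Insurer: £2,400 − £2,148 = £252.
Bill 2, £637: deductible already satisfied, so patient's share is 10% × £637 = £63.70. Cost to patient: £63.70. OOP to date £2,211.70. Plan pays £637 − £63.70 = £573.30.
Bill 3, £6,750: deductible met; 10% of £6,750 = £675. Cost to patient: £675. OOP to date £2,886.70. Insurer: £6,750 − £675 = £6,075.
Insurer total: £252 + £573.30 + £6,075 = £6,900.30.

£6,900.30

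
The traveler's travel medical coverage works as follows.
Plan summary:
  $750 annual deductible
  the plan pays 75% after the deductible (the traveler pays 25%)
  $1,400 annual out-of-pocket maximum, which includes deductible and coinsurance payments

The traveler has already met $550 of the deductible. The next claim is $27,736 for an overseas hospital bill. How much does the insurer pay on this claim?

$26,886

$550 of the $750 deductible is already met, leaving $200.
The remaining $27,536 (= $27,736 − $200) moves to coinsurance.
Traveler's 25% share of $27,536 is $6,884.
That puts the traveler's cost at $200 + $6,884 = $7,084 before any cap.
Year-to-date out-of-pocket would reach $550 + $7,084 = $7,634, above the $1,400 maximum, so the traveler pays only $1,400 − $550 = $850.
The plan picks up $27,736 − $850 = $26,886.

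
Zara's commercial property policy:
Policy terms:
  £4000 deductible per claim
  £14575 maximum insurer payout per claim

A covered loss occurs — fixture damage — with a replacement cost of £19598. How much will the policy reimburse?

Less the £4000 deductible: £19598 − £4000 = £15598.
£15598 exceeds the £14575 limit, so the insurer pays the limit: £14575.

£14575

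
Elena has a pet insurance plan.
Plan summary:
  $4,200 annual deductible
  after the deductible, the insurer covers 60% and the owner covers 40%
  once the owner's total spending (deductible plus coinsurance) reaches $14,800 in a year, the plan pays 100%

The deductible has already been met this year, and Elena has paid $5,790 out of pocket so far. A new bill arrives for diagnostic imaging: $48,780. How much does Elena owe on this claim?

$9,010

The deductible is already satisfied, so the full bill goes to coinsurance.
Coinsurance: $48,780 × 40% = $19,512.
Adding $19,512 to the $5,790 already spent would give $25,302, which exceeds the $14,800 cap; the owner pays just $14,800 − $5,790 = $9,010.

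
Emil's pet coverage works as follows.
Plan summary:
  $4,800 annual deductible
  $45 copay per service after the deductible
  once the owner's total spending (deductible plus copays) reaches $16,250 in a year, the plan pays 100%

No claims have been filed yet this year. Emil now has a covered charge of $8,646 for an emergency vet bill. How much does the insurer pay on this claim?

$3,801

The full $4,800 deductible is still open; $4,800 of this bill applies to it.
The remaining $3,846 (= $8,646 − $4,800) moves to the copay.
Copay on this service: $45.
Owner responsibility before any cap: $4,800 + $45 = $4,845.
Cumulative spending $0 + $4,845 = $4,845 stays under the $16,250 maximum.
Insurer pays the balance: $8,646 − $4,845 = $3,801.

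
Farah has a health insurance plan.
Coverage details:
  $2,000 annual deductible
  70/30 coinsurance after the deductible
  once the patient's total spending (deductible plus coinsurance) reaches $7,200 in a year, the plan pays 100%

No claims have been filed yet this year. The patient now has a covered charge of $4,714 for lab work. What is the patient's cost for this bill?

Nothing has been paid toward the $2,000 deductible, so the first $2,000 of this charge is applied there.
The remaining $2,714 (= $4,714 − $2,000) moves to coinsurance.
30% of $2,714 = $814.20 falls to the patient.
That puts the patient's cost at $2,000 + $814.20 = $2,814.20 before any cap.
Total out-of-pocket so far would be $0 + $2,814.20 = $2,814.20, below the $7,200 cap — no reduction.

$2,814.20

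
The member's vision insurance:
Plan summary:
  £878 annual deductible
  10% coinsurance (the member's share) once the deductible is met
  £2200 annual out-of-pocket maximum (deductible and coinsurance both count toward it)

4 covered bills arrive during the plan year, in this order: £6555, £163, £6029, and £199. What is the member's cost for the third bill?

£602.90

Claim 1 (£6555): deductible takes £878, £5677 remains; coinsurance £5677 × 10% = £567.70. Cost to member: £1445.70. OOP to date £1445.70.
Claim 2 (£163): deductible already satisfied, so member's share is 10% × £163 = £16.30. Cost to member: £16.30. OOP to date £1462.
Claim 3 (£6029): 10% coinsurance on £6029 = £602.90. Cost to member: £602.90. OOP to date £2064.90.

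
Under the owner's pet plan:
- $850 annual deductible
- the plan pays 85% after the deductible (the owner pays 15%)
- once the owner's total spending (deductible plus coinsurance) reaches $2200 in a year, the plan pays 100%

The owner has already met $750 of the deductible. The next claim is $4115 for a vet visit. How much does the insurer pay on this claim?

$3412.75

Deductible still to meet: $850 − $750 = $100.
After the $100 deductible portion, $4115 − $100 = $4015 is subject to coinsurance.
Coinsurance: $4015 × 15% = $602.25.
So the owner owes $100 + $602.25 = $702.25 before any cap.
Total out-of-pocket so far would be $750 + $702.25 = $1452.25, below the $2200 cap — no reduction.
Insurer pays the balance: $4115 − $702.25 = $3412.75.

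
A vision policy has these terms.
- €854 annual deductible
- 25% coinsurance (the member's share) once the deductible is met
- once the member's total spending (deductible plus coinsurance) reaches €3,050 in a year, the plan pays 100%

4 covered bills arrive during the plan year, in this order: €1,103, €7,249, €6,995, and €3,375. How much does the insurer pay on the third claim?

Bill 1, €1,103: deductible takes €854, €249 remains; 25% of €249 = €62.25. Member owes €916.25 (running OOP €916.25). Insurer: €1,103 − €916.25 = €186.75.
Bill 2, €7,249: deductible met; 25% of €7,249 = €1,812.25. Member owes €1,812.25 (running OOP €2,728.50). Insurer: €7,249 − €1,812.25 = €5,436.75.
Bill 3, €6,995: deductible met; 25% of €6,995 = €1,748.75. Adding that to €2,728.50 gives €4,477.25, past the €3,050 cap; member pays only €3,050 − €2,728.50 = €321.50. Insurer: €6,995 − €321.50 = €6,673.50.

€6,673.50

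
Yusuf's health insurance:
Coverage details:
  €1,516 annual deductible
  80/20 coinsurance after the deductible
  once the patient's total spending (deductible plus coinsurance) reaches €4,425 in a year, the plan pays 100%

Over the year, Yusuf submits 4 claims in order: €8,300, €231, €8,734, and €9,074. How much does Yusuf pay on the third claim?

#1 (€8,300): €1,516 to deductible, leaving €6,784; 20% of €6,784 = €1,356.80. Patient pays €2,872.80; OOP now €2,872.80.
#2 (€231): 20% coinsurance on €231 = €46.20. Patient pays €46.20; OOP now €2,919.
#3 (€8,734): deductible already satisfied, so patient's share is 20% × €8,734 = €1,746.80. That would push OOP to €4,665.80, over the €4,425 cap, so patient pays €4,425 − €2,919 = €1,506.

€1,506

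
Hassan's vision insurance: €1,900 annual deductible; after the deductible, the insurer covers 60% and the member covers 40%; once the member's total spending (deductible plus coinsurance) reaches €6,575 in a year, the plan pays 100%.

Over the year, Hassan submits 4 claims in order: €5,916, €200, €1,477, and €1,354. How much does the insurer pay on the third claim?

Bill 1, €5,916: €1,900 to deductible, leaving €4,016; 40% of €4,016 = €1,606.40. Cost to member: €3,506.40. OOP to date €3,506.40. Plan pays €5,916 − €3,506.40 = €2,409.60.
Bill 2, €200: deductible already satisfied, so member's share is 40% × €200 = €80. Cost to member: €80. OOP to date €3,586.40. Insurer: €200 − €80 = €120.
Bill 3, €1,477: 40% coinsurance on €1,477 = €590.80. Cost to member: €590.80. OOP to date €4,177.20. Plan pays €1,477 − €590.80 = €886.20.

€886.20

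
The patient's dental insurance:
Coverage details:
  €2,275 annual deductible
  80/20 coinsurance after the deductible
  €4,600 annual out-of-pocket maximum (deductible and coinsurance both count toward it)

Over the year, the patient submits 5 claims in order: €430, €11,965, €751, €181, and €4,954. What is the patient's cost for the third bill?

Claim 1 (€430): entire amount goes to the deductible. Cost to patient: €430. OOP to date €430.
Claim 2 (€11,965): €1,845 finishes the deductible; €10,120 goes to coinsurance; coinsurance €10,120 × 20% = €2,024. Cost to patient: €3,869. OOP to date €4,299.
Claim 3 (€751): deductible already satisfied, so patient's share is 20% × €751 = €150.20. Cost to patient: €150.20. OOP to date €4,449.20.

€150.20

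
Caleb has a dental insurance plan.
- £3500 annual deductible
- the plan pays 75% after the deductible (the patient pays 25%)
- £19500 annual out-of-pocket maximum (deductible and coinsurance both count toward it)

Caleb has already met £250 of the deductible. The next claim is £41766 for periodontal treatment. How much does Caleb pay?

Deductible still to meet: £3500 − £250 = £3250.
That leaves £41766 − £3250 = £38516 for coinsurance.
25% of £38516 = £9629 falls to the patient.
That puts the patient's cost at £3250 + £9629 = £12879 before any cap.
Total out-of-pocket so far would be £250 + £12879 = £13129, below the £19500 cap — no reduction.

£12879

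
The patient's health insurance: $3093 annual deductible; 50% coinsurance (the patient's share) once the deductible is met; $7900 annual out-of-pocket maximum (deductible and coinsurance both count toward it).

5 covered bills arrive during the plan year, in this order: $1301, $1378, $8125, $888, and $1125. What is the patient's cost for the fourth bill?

$444

Claim 1 ($1301): entire amount goes to the deductible. Patient owes $1301 (running OOP $1301).
Claim 2 ($1378): all of it applies to the deductible. Cost to patient: $1378. OOP to date $2679.
Claim 3 ($8125): $414 finishes the deductible; $7711 goes to coinsurance; patient's 50% is $3855.50. Patient pays $4269.50; OOP now $6948.50.
Claim 4 ($888): deductible already satisfied, so patient's share is 50% × $888 = $444. Patient pays $444; OOP now $7392.50.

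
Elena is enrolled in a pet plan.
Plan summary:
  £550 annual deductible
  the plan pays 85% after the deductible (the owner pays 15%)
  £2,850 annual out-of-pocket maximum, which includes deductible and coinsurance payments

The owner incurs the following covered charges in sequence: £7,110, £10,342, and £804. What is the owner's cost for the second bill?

#1 (£7,110): £550 to deductible, leaving £6,560; 15% of £6,560 = £984. Owner pays £1,534; OOP now £1,534.
#2 (£10,342): 15% coinsurance on £10,342 = £1,551.30. Adding that to £1,534 gives £3,085.30, past the £2,850 cap; owner pays only £2,850 − £1,534 = £1,316.

£1,316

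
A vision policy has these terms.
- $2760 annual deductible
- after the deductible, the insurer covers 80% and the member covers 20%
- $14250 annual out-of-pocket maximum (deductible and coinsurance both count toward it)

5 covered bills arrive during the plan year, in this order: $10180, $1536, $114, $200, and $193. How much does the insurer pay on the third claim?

#1 ($10180): deductible takes $2760, $7420 remains; 20% of $7420 = $1484. Member pays $4244; OOP now $4244. Plan pays $10180 − $4244 = $5936.
#2 ($1536): 20% coinsurance on $1536 = $307.20. Cost to member: $307.20. OOP to date $4551.20. Insurer: $1536 − $307.20 = $1228.80.
#3 ($114): 20% coinsurance on $114 = $22.80. Member owes $22.80 (running OOP $4574). Plan pays $114 − $22.80 = $91.20.

$91.20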